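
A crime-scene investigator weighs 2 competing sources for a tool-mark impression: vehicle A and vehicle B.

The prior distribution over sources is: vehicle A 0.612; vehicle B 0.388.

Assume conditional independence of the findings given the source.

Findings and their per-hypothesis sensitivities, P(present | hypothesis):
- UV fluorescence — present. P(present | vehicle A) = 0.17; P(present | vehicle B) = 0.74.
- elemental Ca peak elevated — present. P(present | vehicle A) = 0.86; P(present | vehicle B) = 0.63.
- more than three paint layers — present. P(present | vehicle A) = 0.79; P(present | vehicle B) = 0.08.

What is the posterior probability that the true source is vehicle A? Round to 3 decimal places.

0.830

Multiply each prior by the joint likelihood of the evidence pattern:
  vehicle A: 0.612 × 0.17 × 0.86 × 0.79 = 0.070685
  vehicle B: 0.388 × 0.74 × 0.63 × 0.08 = 0.014471
Normalizing constant Z = 0.070685 + 0.014471 = 0.085156.
P(vehicle A | evidence) = 0.070685 / 0.085156 ≈ 0.830.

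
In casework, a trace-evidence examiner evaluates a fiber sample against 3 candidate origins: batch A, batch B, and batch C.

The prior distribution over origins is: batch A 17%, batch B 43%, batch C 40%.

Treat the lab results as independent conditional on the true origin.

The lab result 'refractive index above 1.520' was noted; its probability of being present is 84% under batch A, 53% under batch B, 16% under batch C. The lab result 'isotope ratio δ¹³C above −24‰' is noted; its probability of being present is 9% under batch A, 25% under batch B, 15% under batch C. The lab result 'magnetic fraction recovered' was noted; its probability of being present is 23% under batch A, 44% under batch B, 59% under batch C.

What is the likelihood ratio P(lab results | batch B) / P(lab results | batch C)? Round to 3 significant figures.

4.12

Take the product of per-lab result likelihoods under each hypothesis, then divide.
  batch B: 0.53 × 0.25 × 0.44 = 0.0583
  batch C: 0.16 × 0.15 × 0.59 = 0.01416
Bayes factor = 0.0583 / 0.01416 ≈ 4.12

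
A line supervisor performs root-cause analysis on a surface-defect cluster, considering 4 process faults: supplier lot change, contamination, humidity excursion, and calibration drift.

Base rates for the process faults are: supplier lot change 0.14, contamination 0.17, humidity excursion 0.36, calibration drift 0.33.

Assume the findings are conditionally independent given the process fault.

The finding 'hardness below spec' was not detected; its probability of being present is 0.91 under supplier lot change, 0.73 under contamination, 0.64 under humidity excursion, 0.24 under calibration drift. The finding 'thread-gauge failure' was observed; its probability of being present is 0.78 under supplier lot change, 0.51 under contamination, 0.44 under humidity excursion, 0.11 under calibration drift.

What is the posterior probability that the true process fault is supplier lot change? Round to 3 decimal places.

Multiply each prior by the joint likelihood of the evidence pattern (using 1 − P(present | H) for each absent finding):
  supplier lot change: 0.14 × (1 − 0.91) × 0.78 = 0.009828
  contamination: 0.17 × (1 − 0.73) × 0.51 = 0.023409
  humidity excursion: 0.36 × (1 − 0.64) × 0.44 = 0.057024
  calibration drift: 0.33 × (1 − 0.24) × 0.11 = 0.027588
Marginal likelihood of the evidence = 0.11785.
P(supplier lot change | evidence) = 0.009828 / 0.11785 ≈ 0.083.

0.083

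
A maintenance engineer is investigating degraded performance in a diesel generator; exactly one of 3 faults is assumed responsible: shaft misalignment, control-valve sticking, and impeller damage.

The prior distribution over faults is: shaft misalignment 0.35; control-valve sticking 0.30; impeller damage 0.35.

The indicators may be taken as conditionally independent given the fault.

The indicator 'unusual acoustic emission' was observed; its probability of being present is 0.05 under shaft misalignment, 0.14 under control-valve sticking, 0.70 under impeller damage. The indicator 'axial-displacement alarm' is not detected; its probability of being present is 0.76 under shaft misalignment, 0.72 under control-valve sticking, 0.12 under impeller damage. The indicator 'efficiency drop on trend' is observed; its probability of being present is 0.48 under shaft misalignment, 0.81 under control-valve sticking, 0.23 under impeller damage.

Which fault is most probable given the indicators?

impeller damage

Multiply each prior by the joint likelihood of the indicator pattern (using 1 − P(present | H) for each absent indicator):
  shaft misalignment: 0.35 × 0.05 × (1 − 0.76) × 0.48 = 0.002016
  control-valve sticking: 0.30 × 0.14 × (1 − 0.72) × 0.81 = 0.0095256
  impeller damage: 0.35 × 0.70 × (1 − 0.12) × 0.23 = 0.049588
Normalizing constant Z = 0.002016 + 0.0095256 + 0.049588 = 0.06113.
P(shaft misalignment | evidence) ≈ 0.002016 / 0.06113 ≈ 0.033
P(control-valve sticking | evidence) ≈ 0.0095256 / 0.06113 ≈ 0.156
P(impeller damage | evidence) ≈ 0.049588 / 0.06113 ≈ 0.811
The largest is 0.811, so impeller damage is most probable.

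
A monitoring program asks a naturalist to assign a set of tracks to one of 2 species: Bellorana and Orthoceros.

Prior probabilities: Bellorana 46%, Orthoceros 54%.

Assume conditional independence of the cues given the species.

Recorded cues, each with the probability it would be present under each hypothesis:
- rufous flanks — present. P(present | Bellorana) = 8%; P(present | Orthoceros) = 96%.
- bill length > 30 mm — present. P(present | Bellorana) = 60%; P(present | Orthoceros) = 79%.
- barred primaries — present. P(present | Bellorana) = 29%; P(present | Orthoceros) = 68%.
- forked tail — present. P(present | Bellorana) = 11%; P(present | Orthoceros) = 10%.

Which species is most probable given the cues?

Orthoceros

By Bayes' rule with conditional independence, the unnormalized weight for each hypothesis is prior × ∏ likelihoods:
  Bellorana: 0.46 × 0.08 × 0.60 × 0.29 × 0.11 = 0.00070435
  Orthoceros: 0.54 × 0.96 × 0.79 × 0.68 × 0.10 = 0.027848
The unnormalized weights sum to 0.028553.
P(Bellorana | evidence) ≈ 0.00070435 / 0.028553 ≈ 0.025
P(Orthoceros | evidence) ≈ 0.027848 / 0.028553 ≈ 0.975
The largest is 0.975, so Orthoceros is most probable.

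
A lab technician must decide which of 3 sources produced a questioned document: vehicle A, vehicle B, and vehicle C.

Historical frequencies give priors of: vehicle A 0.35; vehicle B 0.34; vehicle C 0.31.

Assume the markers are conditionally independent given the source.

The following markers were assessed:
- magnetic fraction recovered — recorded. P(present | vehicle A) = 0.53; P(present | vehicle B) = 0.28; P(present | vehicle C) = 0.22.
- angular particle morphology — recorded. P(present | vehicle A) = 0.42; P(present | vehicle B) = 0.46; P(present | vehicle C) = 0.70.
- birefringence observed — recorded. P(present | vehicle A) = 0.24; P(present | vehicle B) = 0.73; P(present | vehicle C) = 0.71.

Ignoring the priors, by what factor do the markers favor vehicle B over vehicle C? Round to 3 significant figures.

The Bayes factor is the ratio of the joint likelihoods of the marker pattern under the two hypotheses.
  vehicle B: 0.28 × 0.46 × 0.73 = 0.094024
  vehicle C: 0.22 × 0.70 × 0.71 = 0.10934
Bayes factor = 0.094024 / 0.10934 ≈ 0.860

0.860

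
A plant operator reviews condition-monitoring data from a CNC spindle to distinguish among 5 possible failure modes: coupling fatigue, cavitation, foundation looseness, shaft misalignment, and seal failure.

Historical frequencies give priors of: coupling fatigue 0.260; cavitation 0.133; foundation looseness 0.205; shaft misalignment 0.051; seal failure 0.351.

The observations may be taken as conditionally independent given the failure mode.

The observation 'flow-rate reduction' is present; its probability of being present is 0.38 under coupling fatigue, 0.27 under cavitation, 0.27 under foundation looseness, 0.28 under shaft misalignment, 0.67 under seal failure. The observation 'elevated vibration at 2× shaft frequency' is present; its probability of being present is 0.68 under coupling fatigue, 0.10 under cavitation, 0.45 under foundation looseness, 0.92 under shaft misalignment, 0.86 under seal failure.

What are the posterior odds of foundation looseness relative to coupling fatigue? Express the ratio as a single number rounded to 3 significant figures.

0.371

The normalizing constant cancels in an odds ratio, so compute prior × likelihood for the two hypotheses only:
  foundation looseness: 0.205 × 0.27 × 0.45 = 0.024908
  coupling fatigue: 0.260 × 0.38 × 0.68 = 0.067184
Odds(foundation looseness : coupling fatigue) = 0.024908 / 0.067184 ≈ 0.371.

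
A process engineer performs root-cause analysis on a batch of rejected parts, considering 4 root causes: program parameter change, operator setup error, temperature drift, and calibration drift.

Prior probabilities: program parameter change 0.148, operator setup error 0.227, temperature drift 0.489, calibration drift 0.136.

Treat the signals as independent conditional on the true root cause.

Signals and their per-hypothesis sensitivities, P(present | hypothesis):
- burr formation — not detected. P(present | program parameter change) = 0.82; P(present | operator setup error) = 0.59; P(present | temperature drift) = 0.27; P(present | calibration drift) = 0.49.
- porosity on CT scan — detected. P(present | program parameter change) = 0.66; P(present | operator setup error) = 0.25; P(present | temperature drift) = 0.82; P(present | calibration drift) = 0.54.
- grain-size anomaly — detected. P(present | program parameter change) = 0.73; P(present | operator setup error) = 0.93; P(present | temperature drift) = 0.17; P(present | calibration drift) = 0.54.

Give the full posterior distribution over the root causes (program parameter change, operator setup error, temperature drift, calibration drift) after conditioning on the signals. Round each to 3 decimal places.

By Bayes' rule with conditional independence, the unnormalized weight for each hypothesis is prior × ∏ likelihoods (using 1 − P(present | H) for each absent signal):
  program parameter change: 0.148 × (1 − 0.82) × 0.66 × 0.73 = 0.012835
  operator setup error: 0.227 × (1 − 0.59) × 0.25 × 0.93 = 0.021639
  temperature drift: 0.489 × (1 − 0.27) × 0.82 × 0.17 = 0.049762
  calibration drift: 0.136 × (1 − 0.49) × 0.54 × 0.54 = 0.020225
Marginal likelihood of the evidence = 0.10446.
P(program parameter change | evidence) = 0.012835 / 0.10446 ≈ 0.123
P(operator setup error | evidence) = 0.021639 / 0.10446 ≈ 0.207
P(temperature drift | evidence) = 0.049762 / 0.10446 ≈ 0.476
P(calibration drift | evidence) = 0.020225 / 0.10446 ≈ 0.194

0.123, 0.207, 0.476, 0.194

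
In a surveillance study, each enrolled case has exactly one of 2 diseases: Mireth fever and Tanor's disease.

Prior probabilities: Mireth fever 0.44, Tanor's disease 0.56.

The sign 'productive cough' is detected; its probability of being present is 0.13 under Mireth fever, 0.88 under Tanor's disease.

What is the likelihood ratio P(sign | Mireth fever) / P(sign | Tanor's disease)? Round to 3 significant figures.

Likelihood of this sign under each hypothesis:
  Mireth fever: 0.13
  Tanor's disease: 0.88
Bayes factor = 0.13 / 0.88 ≈ 0.148

0.148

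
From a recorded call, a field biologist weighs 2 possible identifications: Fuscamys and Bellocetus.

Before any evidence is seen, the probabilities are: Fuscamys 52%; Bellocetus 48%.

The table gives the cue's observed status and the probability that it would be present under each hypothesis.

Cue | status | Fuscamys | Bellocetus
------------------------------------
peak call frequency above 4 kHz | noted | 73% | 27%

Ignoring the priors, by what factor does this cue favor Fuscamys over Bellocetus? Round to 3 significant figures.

2.70

Likelihood of this cue under each hypothesis:
  Fuscamys: 0.73
  Bellocetus: 0.27
Bayes factor = 0.73 / 0.27 ≈ 2.70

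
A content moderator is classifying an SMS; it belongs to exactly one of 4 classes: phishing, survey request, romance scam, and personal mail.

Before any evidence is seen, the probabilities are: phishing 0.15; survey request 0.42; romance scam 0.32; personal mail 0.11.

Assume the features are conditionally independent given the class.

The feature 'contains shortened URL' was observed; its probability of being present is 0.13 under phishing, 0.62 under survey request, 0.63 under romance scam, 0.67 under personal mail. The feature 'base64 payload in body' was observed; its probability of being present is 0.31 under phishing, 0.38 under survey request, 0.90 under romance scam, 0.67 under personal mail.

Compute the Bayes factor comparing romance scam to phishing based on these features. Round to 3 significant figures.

14.1

Joint likelihood of the feature pattern under each hypothesis:
  romance scam: 0.63 × 0.90 = 0.567
  phishing: 0.13 × 0.31 = 0.0403
Bayes factor = 0.567 / 0.0403 ≈ 14.1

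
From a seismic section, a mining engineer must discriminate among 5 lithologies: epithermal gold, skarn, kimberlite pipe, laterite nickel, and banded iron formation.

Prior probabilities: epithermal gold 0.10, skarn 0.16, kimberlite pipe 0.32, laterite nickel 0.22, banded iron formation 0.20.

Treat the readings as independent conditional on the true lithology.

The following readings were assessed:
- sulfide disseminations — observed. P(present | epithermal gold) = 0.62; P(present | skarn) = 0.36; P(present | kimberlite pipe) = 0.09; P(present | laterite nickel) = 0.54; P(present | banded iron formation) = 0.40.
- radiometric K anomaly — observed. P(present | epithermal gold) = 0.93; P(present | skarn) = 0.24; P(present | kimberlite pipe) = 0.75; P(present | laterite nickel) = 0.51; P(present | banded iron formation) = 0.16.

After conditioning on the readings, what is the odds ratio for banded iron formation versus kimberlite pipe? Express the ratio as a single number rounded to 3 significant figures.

The normalizing constant cancels in an odds ratio, so compute prior × likelihood for the two hypotheses only:
  banded iron formation: 0.20 × 0.40 × 0.16 = 0.0128
  kimberlite pipe: 0.32 × 0.09 × 0.75 = 0.0216
Odds(banded iron formation : kimberlite pipe) = 0.0128 / 0.0216 ≈ 0.593.

0.593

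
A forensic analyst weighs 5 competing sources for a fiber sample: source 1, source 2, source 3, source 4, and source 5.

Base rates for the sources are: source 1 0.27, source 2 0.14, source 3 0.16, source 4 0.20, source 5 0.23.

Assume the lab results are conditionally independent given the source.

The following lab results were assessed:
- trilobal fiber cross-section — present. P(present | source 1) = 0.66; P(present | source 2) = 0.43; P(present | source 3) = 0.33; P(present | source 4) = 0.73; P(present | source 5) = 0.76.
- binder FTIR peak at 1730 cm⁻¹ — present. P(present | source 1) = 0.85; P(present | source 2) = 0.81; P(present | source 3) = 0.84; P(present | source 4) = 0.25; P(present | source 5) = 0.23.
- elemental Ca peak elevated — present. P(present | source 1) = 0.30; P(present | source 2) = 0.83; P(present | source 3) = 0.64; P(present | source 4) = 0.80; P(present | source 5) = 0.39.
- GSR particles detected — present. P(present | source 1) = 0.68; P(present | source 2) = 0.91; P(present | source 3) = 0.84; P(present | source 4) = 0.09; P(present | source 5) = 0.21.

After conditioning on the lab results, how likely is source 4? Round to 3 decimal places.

Multiply each prior by the joint likelihood of the lab result pattern:
  source 1: 0.27 × 0.66 × 0.85 × 0.30 × 0.68 = 0.0309
  source 2: 0.14 × 0.43 × 0.81 × 0.83 × 0.91 = 0.03683
  source 3: 0.16 × 0.33 × 0.84 × 0.64 × 0.84 = 0.023844
  source 4: 0.20 × 0.73 × 0.25 × 0.80 × 0.09 = 0.002628
  source 5: 0.23 × 0.76 × 0.23 × 0.39 × 0.21 = 0.0032927
The unnormalized weights sum to 0.097494.
P(source 4 | evidence) = 0.002628 / 0.097494 ≈ 0.027.

0.027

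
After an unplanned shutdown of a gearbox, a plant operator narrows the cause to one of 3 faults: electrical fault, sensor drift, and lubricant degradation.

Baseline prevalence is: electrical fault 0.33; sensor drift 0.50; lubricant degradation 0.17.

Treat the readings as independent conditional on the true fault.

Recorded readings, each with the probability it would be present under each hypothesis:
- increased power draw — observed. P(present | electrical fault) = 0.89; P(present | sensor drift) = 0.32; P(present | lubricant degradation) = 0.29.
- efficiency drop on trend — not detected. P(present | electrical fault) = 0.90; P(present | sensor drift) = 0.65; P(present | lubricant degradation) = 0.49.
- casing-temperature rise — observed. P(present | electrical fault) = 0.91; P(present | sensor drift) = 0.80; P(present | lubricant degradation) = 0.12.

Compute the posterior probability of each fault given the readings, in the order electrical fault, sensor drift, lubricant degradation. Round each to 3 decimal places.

0.359, 0.601, 0.040

By Bayes' rule with conditional independence, the unnormalized weight for each hypothesis is prior × ∏ likelihoods (using 1 − P(present | H) for each absent reading):
  electrical fault: 0.33 × 0.89 × (1 − 0.90) × 0.91 = 0.026727
  sensor drift: 0.50 × 0.32 × (1 − 0.65) × 0.80 = 0.0448
  lubricant degradation: 0.17 × 0.29 × (1 − 0.49) × 0.12 = 0.0030172
The unnormalized weights sum to 0.074544.
P(electrical fault | evidence) = 0.026727 / 0.074544 ≈ 0.359
P(sensor drift | evidence) = 0.0448 / 0.074544 ≈ 0.601
P(lubricant degradation | evidence) = 0.0030172 / 0.074544 ≈ 0.040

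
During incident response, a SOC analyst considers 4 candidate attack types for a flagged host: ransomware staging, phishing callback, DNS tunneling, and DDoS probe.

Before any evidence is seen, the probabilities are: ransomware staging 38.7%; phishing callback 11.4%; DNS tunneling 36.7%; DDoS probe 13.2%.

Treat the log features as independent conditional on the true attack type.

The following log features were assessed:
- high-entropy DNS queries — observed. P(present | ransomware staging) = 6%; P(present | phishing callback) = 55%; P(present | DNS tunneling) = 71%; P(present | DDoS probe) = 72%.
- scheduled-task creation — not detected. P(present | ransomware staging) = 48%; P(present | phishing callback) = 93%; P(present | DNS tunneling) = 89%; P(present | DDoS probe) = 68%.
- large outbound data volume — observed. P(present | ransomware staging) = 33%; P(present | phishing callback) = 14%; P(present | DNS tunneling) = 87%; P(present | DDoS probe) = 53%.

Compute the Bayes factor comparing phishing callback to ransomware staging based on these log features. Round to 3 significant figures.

The Bayes factor is the ratio of the joint likelihoods of the log feature pattern under the two hypotheses (using 1 − P(present | H) for each absent log feature).
  phishing callback: 0.55 × (1 − 0.93) × 0.14 = 0.00539
  ransomware staging: 0.06 × (1 − 0.48) × 0.33 = 0.010296
Bayes factor = 0.00539 / 0.010296 ≈ 0.524

0.524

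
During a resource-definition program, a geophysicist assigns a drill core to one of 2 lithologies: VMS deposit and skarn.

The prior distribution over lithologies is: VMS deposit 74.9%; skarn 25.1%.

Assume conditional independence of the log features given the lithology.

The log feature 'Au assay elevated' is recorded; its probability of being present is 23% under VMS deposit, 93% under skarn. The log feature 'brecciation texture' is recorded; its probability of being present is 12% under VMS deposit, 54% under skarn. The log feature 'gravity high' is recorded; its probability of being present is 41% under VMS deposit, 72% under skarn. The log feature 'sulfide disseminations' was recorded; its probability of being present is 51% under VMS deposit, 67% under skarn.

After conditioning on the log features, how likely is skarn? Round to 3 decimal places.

By Bayes' rule with conditional independence, the unnormalized weight for each hypothesis is prior × ∏ likelihoods:
  VMS deposit: 0.749 × 0.23 × 0.12 × 0.41 × 0.51 = 0.0043226
  skarn: 0.251 × 0.93 × 0.54 × 0.72 × 0.67 = 0.060808
The unnormalized weights sum to 0.06513.
P(skarn | evidence) = 0.060808 / 0.06513 ≈ 0.934.

0.934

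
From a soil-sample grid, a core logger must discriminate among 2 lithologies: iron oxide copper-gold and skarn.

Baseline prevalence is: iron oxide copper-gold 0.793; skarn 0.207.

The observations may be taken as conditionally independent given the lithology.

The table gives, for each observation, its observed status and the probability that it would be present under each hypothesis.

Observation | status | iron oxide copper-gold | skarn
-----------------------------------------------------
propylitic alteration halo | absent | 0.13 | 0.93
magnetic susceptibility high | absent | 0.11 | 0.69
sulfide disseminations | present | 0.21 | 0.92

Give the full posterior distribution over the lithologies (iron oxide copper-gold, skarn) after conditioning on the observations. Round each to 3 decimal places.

0.969, 0.031

For each hypothesis, the unnormalized posterior weight is prior × product of the observation likelihoods (using 1 − P(present | H) for each absent observation):
  iron oxide copper-gold: 0.793 × (1 − 0.13) × (1 − 0.11) × 0.21 = 0.12894
  skarn: 0.207 × (1 − 0.93) × (1 − 0.69) × 0.92 = 0.0041325
Normalizing constant Z = 0.12894 + 0.0041325 = 0.13308.
P(iron oxide copper-gold | evidence) = 0.12894 / 0.13308 ≈ 0.969
P(skarn | evidence) = 0.0041325 / 0.13308 ≈ 0.031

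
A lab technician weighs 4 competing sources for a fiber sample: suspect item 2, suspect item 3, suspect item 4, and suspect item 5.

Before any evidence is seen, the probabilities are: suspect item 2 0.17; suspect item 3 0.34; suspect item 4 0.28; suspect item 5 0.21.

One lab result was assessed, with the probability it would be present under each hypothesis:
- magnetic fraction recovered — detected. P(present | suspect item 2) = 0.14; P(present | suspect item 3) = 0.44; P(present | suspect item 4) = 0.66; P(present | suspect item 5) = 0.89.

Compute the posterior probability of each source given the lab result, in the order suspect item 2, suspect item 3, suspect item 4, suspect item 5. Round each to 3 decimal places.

0.044, 0.274, 0.339, 0.343

For each hypothesis, the unnormalized posterior weight is prior × likelihood:
  suspect item 2: 0.17 × 0.14 = 0.0238
  suspect item 3: 0.34 × 0.44 = 0.1496
  suspect item 4: 0.28 × 0.66 = 0.1848
  suspect item 5: 0.21 × 0.89 = 0.1869
The unnormalized weights sum to 0.5451.
P(suspect item 2 | evidence) = 0.0238 / 0.5451 ≈ 0.044
P(suspect item 3 | evidence) = 0.1496 / 0.5451 ≈ 0.274
P(suspect item 4 | evidence) = 0.1848 / 0.5451 ≈ 0.339
P(suspect item 5 | evidence) = 0.1869 / 0.5451 ≈ 0.343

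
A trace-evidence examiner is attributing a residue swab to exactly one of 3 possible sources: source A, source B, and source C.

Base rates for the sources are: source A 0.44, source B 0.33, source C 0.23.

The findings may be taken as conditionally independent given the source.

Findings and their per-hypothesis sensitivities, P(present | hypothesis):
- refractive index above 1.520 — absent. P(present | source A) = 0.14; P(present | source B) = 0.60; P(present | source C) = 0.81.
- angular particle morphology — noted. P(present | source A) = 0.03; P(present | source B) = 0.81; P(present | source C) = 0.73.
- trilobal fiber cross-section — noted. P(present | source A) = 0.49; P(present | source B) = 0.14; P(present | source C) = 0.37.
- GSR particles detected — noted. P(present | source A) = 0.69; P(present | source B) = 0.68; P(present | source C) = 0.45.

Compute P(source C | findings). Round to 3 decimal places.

By Bayes' rule with conditional independence, the unnormalized weight for each hypothesis is prior × ∏ likelihoods (using 1 − P(present | H) for each absent finding):
  source A: 0.44 × (1 − 0.14) × 0.03 × 0.49 × 0.69 = 0.0038381
  source B: 0.33 × (1 − 0.60) × 0.81 × 0.14 × 0.68 = 0.010179
  source C: 0.23 × (1 − 0.81) × 0.73 × 0.37 × 0.45 = 0.0053115
The unnormalized weights sum to 0.019328.
P(source C | evidence) = 0.0053115 / 0.019328 ≈ 0.275.

0.275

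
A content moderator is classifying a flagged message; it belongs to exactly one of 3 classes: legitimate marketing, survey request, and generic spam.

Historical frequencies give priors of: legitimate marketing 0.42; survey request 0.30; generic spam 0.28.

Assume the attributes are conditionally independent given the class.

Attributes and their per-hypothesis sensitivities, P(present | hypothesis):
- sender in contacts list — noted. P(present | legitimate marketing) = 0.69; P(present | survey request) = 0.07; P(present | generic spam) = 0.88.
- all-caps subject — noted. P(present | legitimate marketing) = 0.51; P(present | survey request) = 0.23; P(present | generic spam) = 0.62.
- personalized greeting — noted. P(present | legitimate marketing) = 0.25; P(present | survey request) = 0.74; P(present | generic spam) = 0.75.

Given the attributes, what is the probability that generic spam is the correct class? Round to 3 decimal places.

0.739

By Bayes' rule with conditional independence, the unnormalized weight for each hypothesis is prior × ∏ likelihoods:
  legitimate marketing: 0.42 × 0.69 × 0.51 × 0.25 = 0.036949
  survey request: 0.30 × 0.07 × 0.23 × 0.74 = 0.0035742
  generic spam: 0.28 × 0.88 × 0.62 × 0.75 = 0.11458
The unnormalized weights sum to 0.1551.
P(generic spam | evidence) = 0.11458 / 0.1551 ≈ 0.739.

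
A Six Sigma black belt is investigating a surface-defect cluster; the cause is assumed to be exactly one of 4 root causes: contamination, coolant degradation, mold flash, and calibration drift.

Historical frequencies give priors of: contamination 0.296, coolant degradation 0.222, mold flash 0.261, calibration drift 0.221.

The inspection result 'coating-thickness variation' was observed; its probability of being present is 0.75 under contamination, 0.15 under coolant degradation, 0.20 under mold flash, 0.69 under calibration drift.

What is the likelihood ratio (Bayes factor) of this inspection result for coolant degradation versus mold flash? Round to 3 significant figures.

Likelihood of this inspection result under each hypothesis:
  coolant degradation: 0.15
  mold flash: 0.2
Bayes factor = 0.15 / 0.2 ≈ 0.750

0.750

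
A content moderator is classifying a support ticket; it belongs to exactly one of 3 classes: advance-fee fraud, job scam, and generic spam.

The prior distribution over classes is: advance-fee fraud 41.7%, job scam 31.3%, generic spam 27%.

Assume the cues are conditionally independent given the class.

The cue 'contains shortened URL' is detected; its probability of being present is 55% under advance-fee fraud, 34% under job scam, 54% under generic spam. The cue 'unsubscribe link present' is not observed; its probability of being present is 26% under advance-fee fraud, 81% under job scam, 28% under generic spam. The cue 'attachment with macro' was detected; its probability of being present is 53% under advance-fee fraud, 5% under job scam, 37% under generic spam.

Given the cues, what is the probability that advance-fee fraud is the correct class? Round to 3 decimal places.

By Bayes' rule with conditional independence, the unnormalized weight for each hypothesis is prior × ∏ likelihoods (using 1 − P(present | H) for each absent cue):
  advance-fee fraud: 0.417 × 0.55 × (1 − 0.26) × 0.53 = 0.089951
  job scam: 0.313 × 0.34 × (1 − 0.81) × 0.05 = 0.001011
  generic spam: 0.270 × 0.54 × (1 − 0.28) × 0.37 = 0.038841
Marginal likelihood of the evidence = 0.1298.
P(advance-fee fraud | evidence) = 0.089951 / 0.1298 ≈ 0.693.

0.693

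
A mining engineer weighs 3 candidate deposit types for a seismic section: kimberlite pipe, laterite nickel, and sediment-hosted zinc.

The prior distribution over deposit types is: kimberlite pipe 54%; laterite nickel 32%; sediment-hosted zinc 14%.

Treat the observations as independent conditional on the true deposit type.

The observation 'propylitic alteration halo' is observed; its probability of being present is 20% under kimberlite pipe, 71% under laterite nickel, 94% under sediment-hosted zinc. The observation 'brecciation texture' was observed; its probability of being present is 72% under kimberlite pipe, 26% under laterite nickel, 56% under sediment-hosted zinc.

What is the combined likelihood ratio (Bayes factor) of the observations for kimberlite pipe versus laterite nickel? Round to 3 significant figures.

Joint likelihood of the evidence pattern under each hypothesis:
  kimberlite pipe: 0.20 × 0.72 = 0.144
  laterite nickel: 0.71 × 0.26 = 0.1846
Bayes factor = 0.144 / 0.1846 ≈ 0.780

0.780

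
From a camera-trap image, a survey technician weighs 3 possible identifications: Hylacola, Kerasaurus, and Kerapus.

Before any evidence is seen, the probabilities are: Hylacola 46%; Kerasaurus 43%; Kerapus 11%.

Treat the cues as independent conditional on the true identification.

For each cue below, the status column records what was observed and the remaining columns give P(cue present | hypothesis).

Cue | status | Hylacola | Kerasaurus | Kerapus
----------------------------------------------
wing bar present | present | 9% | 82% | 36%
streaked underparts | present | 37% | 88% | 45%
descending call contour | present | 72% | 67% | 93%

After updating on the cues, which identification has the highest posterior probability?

By Bayes' rule with conditional independence, the unnormalized weight for each hypothesis is prior × ∏ likelihoods:
  Hylacola: 0.46 × 0.09 × 0.37 × 0.72 = 0.011029
  Kerasaurus: 0.43 × 0.82 × 0.88 × 0.67 = 0.20789
  Kerapus: 0.11 × 0.36 × 0.45 × 0.93 = 0.016573
Marginal likelihood of the evidence = 0.23549.
P(Hylacola | evidence) ≈ 0.011029 / 0.23549 ≈ 0.047
P(Kerasaurus | evidence) ≈ 0.20789 / 0.23549 ≈ 0.883
P(Kerapus | evidence) ≈ 0.016573 / 0.23549 ≈ 0.070
The largest is 0.883, so Kerasaurus is most probable.

Kerasaurus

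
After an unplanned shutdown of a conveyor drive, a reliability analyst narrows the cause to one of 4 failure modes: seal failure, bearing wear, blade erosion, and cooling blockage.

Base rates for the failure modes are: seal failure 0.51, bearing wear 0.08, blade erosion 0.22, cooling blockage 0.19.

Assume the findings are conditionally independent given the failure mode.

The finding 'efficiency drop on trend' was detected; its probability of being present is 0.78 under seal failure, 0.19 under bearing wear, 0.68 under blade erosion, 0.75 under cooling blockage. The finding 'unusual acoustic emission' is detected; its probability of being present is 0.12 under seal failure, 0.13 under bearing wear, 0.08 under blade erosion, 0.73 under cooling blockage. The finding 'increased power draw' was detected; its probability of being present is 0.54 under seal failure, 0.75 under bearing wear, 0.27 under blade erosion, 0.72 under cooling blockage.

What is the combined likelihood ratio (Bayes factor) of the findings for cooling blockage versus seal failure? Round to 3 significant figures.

Take the product of per-finding likelihoods under each hypothesis, then divide.
  cooling blockage: 0.75 × 0.73 × 0.72 = 0.3942
  seal failure: 0.78 × 0.12 × 0.54 = 0.050544
Bayes factor = 0.3942 / 0.050544 ≈ 7.80

7.80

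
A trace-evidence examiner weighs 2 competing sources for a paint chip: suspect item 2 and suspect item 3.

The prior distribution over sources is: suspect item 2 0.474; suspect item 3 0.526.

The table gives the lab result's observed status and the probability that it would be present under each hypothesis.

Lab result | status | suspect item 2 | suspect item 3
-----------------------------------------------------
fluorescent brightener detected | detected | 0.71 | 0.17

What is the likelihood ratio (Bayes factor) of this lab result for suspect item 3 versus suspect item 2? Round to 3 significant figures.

0.239

The Bayes factor is the ratio of the two likelihoods.
  suspect item 3: 0.17
  suspect item 2: 0.71
Bayes factor = 0.17 / 0.71 ≈ 0.239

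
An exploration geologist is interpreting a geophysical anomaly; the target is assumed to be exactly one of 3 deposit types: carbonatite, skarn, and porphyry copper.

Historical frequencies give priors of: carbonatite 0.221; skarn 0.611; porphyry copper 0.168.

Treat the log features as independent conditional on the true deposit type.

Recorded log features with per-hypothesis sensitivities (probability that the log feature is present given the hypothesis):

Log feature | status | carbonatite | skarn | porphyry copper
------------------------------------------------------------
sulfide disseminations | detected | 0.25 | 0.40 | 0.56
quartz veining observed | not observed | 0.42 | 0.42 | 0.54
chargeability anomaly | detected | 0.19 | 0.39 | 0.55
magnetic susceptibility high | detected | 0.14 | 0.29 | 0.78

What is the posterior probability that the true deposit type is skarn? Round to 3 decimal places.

Multiply each prior by the joint likelihood of the log feature pattern (using 1 − P(present | H) for each absent log feature):
  carbonatite: 0.221 × 0.25 × (1 − 0.42) × 0.19 × 0.14 = 0.0008524
  skarn: 0.611 × 0.40 × (1 − 0.42) × 0.39 × 0.29 = 0.016032
  porphyry copper: 0.168 × 0.56 × (1 − 0.54) × 0.55 × 0.78 = 0.018566
The unnormalized weights sum to 0.03545.
P(skarn | evidence) = 0.016032 / 0.03545 ≈ 0.452.

0.452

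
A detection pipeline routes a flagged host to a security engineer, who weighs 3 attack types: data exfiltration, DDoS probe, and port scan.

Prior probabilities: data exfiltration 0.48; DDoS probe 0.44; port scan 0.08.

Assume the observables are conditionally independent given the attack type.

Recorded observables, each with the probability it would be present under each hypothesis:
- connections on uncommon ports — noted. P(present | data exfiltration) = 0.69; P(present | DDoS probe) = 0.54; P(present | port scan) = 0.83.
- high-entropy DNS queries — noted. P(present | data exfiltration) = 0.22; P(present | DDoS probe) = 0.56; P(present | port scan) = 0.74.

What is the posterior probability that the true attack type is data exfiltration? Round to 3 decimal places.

0.286

Multiply each prior by the joint likelihood of the observable pattern:
  data exfiltration: 0.48 × 0.69 × 0.22 = 0.072864
  DDoS probe: 0.44 × 0.54 × 0.56 = 0.13306
  port scan: 0.08 × 0.83 × 0.74 = 0.049136
The unnormalized weights sum to 0.25506.
P(data exfiltration | evidence) = 0.072864 / 0.25506 ≈ 0.286.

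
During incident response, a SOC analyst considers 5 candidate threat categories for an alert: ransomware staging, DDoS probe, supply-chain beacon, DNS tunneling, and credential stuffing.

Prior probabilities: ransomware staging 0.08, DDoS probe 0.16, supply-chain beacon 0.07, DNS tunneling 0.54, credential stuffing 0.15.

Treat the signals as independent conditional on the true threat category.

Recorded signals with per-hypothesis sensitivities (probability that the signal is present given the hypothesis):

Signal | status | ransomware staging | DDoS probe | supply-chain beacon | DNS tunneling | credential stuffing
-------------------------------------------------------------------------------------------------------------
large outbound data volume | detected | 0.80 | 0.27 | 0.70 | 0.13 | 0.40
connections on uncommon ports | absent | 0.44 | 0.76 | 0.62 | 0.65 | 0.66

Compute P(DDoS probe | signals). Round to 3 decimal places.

0.094

For each hypothesis, the unnormalized posterior weight is prior × product of the signal likelihoods (using 1 − P(present | H) for each absent signal):
  ransomware staging: 0.08 × 0.80 × (1 − 0.44) = 0.03584
  DDoS probe: 0.16 × 0.27 × (1 − 0.76) = 0.010368
  supply-chain beacon: 0.07 × 0.70 × (1 − 0.62) = 0.01862
  DNS tunneling: 0.54 × 0.13 × (1 − 0.65) = 0.02457
  credential stuffing: 0.15 × 0.40 × (1 − 0.66) = 0.0204
Marginal likelihood of the evidence = 0.1098.
P(DDoS probe | evidence) = 0.010368 / 0.1098 ≈ 0.094.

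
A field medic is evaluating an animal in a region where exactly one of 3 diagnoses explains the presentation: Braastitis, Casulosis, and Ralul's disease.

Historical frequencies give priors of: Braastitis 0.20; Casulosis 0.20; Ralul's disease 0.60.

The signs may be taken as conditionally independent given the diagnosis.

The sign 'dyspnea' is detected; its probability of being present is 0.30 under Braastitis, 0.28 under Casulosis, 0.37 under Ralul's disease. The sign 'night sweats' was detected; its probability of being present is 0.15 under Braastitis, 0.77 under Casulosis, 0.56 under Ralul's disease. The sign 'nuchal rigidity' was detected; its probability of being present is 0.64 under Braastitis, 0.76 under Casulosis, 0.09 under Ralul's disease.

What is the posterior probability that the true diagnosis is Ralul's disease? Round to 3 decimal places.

0.225

By Bayes' rule with conditional independence, the unnormalized weight for each hypothesis is prior × ∏ likelihoods:
  Braastitis: 0.20 × 0.30 × 0.15 × 0.64 = 0.00576
  Casulosis: 0.20 × 0.28 × 0.77 × 0.76 = 0.032771
  Ralul's disease: 0.60 × 0.37 × 0.56 × 0.09 = 0.011189
Normalizing constant Z = 0.00576 + 0.032771 + 0.011189 = 0.04972.
P(Ralul's disease | evidence) = 0.011189 / 0.04972 ≈ 0.225.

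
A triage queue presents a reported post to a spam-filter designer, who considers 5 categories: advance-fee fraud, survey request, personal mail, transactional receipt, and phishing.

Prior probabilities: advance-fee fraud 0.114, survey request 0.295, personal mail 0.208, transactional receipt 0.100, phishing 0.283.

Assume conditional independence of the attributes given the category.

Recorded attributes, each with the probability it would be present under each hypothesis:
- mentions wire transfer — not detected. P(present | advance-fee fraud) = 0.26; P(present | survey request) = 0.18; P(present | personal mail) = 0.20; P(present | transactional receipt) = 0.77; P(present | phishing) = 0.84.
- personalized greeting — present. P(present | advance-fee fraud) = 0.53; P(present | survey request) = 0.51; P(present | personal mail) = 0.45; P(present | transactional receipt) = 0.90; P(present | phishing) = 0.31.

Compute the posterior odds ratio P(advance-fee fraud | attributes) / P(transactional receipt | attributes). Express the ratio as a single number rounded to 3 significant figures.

Posterior odds equal prior odds times the likelihood ratio; only the two competing hypotheses matter (using 1 − P(present | H) for each absent attribute).
  advance-fee fraud: 0.114 × (1 − 0.26) × 0.53 = 0.044711
  transactional receipt: 0.100 × (1 − 0.77) × 0.90 = 0.0207
Posterior odds = 0.044711 / 0.0207 ≈ 2.16.

2.16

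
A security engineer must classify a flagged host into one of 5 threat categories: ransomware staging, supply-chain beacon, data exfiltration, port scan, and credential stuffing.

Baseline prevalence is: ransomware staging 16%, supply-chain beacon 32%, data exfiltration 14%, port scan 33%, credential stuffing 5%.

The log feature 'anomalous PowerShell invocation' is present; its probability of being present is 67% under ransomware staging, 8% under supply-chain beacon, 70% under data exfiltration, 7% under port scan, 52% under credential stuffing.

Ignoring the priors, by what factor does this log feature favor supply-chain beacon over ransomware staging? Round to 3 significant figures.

The Bayes factor is the ratio of the two likelihoods.
  supply-chain beacon: 0.08
  ransomware staging: 0.67
Bayes factor = 0.08 / 0.67 ≈ 0.119

0.119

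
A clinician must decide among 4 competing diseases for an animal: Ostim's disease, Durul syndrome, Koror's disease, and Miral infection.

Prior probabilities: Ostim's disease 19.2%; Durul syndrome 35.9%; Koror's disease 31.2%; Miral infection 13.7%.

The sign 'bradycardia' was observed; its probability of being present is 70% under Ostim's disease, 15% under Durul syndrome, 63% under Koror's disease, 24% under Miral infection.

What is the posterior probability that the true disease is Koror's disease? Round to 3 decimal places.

Multiply each prior by the likelihood of the sign:
  Ostim's disease: 0.192 × 0.70 = 0.1344
  Durul syndrome: 0.359 × 0.15 = 0.05385
  Koror's disease: 0.312 × 0.63 = 0.19656
  Miral infection: 0.137 × 0.24 = 0.03288
Marginal likelihood of the evidence = 0.41769.
P(Koror's disease | evidence) = 0.19656 / 0.41769 ≈ 0.471.

0.471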